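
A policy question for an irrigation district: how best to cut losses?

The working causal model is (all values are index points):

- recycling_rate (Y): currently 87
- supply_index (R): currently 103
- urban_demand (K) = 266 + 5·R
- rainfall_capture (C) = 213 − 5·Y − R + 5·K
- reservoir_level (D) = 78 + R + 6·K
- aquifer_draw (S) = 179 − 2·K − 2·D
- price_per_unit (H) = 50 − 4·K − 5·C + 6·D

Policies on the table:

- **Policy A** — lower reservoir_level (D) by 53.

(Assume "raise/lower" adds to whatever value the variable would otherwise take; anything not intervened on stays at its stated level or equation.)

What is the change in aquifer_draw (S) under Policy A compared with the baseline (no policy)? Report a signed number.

106

Baseline:
  R = 103
  K = 266 + 5·103 = 781
  D = 78 + 103 + 6·781 = 4867
  S = 179 − 2·781 − 2·4867 = -11117
Policy A (D − 53):
  R = 103
  K = 266 + 5·103 = 781
  D = 78 + 103 + 6·781 (−53 from intervention) = 4814
  S = 179 − 2·781 − 2·4814 = -11011
Change in S: -11011 − (-11117) = 106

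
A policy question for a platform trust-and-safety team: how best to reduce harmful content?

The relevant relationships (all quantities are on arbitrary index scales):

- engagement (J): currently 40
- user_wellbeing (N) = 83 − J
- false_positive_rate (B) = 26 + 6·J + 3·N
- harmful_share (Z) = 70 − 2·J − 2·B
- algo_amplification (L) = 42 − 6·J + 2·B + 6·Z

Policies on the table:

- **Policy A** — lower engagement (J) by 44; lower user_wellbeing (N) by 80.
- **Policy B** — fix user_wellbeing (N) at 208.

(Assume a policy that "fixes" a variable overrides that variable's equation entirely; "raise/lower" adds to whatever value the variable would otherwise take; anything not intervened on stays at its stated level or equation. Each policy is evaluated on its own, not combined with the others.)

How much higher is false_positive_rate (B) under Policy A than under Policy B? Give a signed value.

Policy A (J − 44, N − 80):
  J = 40 − 44 = -4
  N = 83 − (-4) (−80 from intervention) = 7
  B = 26 + 6·(-4) + 3·7 = 23
Policy B (N := 208):
  J = 40
  N = 208
  B = 26 + 6·40 + 3·208 = 890
B: 23 − 890 = -867

-867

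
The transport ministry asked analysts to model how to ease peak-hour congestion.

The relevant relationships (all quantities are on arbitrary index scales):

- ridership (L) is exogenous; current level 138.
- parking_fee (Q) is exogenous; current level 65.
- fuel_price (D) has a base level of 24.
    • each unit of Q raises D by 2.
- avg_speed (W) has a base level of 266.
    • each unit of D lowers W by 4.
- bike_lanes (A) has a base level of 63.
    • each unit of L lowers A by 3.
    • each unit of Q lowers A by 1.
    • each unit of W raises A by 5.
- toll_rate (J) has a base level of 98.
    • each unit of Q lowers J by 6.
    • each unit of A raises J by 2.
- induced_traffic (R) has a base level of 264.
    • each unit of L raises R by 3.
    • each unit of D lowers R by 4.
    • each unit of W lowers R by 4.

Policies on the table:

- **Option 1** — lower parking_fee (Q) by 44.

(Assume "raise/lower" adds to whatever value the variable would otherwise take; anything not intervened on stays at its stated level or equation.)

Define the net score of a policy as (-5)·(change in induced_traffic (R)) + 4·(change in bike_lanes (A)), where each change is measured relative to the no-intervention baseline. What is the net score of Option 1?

12496

Baseline:
  L = 138
  Q = 65
  D = 24 + 2·65 = 154
  W = 266 − 4·154 = -350
  A = 63 − 3·138 − 65 + 5·(-350) = -2166
  R = 264 + 3·138 − 4·154 − 4·(-350) = 1462
Option 1 (Q − 44):
  L = 138
  Q = 65 − 44 = 21
  D = 24 + 2·21 = 66
  W = 266 − 4·66 = 2
  A = 63 − 3·138 − 21 + 5·2 = -362
  R = 264 + 3·138 − 4·66 − 4·2 = 406
ΔR = 406 − 1462 = -1056; ΔA = -362 − (-2166) = 1804
Score = (-5)·(-1056) + 4·1804 = 12496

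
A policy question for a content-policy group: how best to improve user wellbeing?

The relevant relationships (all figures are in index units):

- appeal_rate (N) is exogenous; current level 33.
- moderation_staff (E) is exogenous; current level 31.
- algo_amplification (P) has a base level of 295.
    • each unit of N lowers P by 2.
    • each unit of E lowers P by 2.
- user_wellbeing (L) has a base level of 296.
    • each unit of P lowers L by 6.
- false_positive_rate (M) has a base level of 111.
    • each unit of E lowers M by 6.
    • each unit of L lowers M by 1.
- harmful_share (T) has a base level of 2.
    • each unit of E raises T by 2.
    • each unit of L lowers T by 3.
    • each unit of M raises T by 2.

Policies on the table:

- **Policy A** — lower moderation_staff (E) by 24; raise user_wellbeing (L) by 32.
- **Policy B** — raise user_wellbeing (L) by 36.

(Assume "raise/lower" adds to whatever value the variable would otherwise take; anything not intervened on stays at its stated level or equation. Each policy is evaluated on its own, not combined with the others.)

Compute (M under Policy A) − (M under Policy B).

436

Policy A (E − 24, L + 32):
  N = 33
  E = 31 − 24 = 7
  P = 295 − 2·33 − 2·7 = 215
  L = 296 − 6·215 (+32 from intervention) = -962
  M = 111 − 6·7 − (-962) = 1031
Policy B (L + 36):
  N = 33
  E = 31
  P = 295 − 2·33 − 2·31 = 167
  L = 296 − 6·167 (+36 from intervention) = -670
  M = 111 − 6·31 − (-670) = 595
M: 1031 − 595 = 436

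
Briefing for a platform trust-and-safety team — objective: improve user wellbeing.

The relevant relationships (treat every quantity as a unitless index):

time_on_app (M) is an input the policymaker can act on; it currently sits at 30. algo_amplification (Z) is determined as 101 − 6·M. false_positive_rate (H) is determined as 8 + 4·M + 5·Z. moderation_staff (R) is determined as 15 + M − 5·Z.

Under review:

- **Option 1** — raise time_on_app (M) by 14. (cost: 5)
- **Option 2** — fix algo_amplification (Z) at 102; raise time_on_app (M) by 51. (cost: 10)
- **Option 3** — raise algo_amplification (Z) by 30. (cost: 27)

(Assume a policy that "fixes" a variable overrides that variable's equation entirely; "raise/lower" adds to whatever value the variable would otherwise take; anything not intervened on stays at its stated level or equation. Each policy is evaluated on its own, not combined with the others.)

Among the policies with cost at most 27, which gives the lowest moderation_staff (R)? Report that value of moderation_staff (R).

Option 1 (M + 14):
  M = 30 + 14 = 44
  Z = 101 − 6·44 = -163
  R = 15 + 44 − 5·(-163) = 874
Option 2 (Z := 102, M + 51):
  M = 30 + 51 = 81
  Z = 102
  R = 15 + 81 − 5·102 = -414
Option 3 (Z + 30):
  M = 30
  Z = 101 − 6·30 (+30 from intervention) = -49
  R = 15 + 30 − 5·(-49) = 290
Comparing — Option 1: R=874, Option 2: R=-414, Option 3: R=290. Lowest is -414 (Option 2).

-414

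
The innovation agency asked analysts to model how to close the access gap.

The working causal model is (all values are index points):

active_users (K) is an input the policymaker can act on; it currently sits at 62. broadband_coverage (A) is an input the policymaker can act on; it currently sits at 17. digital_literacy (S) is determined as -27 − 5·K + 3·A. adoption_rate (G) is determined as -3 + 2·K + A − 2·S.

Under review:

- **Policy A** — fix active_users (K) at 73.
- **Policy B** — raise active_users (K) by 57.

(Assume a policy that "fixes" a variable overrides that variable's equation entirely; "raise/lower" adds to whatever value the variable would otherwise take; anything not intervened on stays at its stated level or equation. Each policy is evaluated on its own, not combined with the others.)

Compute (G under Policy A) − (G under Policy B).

Policy A (K := 73):
  K = 73
  A = 17
  S = -27 − 5·73 + 3·17 = -341
  G = -3 + 2·73 + 17 − 2·(-341) = 842
Policy B (K + 57):
  K = 62 + 57 = 119
  A = 17
  S = -27 − 5·119 + 3·17 = -571
  G = -3 + 2·119 + 17 − 2·(-571) = 1394
G: 842 − 1394 = -552

-552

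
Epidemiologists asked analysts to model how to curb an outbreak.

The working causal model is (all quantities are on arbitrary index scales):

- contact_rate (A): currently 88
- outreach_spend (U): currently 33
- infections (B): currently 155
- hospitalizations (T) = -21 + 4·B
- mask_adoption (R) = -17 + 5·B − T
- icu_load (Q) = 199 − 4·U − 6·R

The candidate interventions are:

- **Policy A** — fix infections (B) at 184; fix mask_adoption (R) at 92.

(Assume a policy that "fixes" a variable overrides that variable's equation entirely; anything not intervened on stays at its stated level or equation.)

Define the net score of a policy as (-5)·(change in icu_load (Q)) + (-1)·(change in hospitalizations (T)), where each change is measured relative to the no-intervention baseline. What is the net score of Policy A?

Baseline:
  U = 33
  B = 155
  T = -21 + 4·155 = 599
  R = -17 + 5·155 − 599 = 159
  Q = 199 − 4·33 − 6·159 = -887
Policy A (B := 184, R := 92):
  U = 33
  B = 184
  T = -21 + 4·184 = 715
  R = 92
  Q = 199 − 4·33 − 6·92 = -485
ΔQ = -485 − (-887) = 402; ΔT = 715 − 599 = 116
Score = (-5)·402 + (-1)·116 = -2126

-2126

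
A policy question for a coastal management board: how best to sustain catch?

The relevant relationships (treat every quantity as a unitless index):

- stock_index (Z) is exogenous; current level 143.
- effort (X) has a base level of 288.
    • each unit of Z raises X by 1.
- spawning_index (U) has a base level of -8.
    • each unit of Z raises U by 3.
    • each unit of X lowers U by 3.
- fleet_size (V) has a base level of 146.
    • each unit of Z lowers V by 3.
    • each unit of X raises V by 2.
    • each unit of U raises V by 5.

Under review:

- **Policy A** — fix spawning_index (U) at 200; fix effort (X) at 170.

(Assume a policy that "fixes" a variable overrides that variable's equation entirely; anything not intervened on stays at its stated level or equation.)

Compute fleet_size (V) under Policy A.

1057

Policy A (U := 200, X := 170):
  Z = 143
  X = 170
  U = 200
  V = 146 − 3·143 + 2·170 + 5·200 = 1057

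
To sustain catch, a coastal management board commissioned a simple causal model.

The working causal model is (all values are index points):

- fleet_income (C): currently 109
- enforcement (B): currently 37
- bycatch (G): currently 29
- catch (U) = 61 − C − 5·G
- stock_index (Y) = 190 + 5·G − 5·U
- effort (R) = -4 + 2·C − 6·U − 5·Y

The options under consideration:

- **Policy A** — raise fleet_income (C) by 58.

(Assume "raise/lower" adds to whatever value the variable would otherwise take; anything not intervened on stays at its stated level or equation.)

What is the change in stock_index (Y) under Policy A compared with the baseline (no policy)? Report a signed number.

Baseline:
  C = 109
  G = 29
  U = 61 − 109 − 5·29 = -193
  Y = 190 + 5·29 − 5·(-193) = 1300
Policy A (C + 58):
  C = 109 + 58 = 167
  G = 29
  U = 61 − 167 − 5·29 = -251
  Y = 190 + 5·29 − 5·(-251) = 1590
Change in Y: 1590 − 1300 = 290

290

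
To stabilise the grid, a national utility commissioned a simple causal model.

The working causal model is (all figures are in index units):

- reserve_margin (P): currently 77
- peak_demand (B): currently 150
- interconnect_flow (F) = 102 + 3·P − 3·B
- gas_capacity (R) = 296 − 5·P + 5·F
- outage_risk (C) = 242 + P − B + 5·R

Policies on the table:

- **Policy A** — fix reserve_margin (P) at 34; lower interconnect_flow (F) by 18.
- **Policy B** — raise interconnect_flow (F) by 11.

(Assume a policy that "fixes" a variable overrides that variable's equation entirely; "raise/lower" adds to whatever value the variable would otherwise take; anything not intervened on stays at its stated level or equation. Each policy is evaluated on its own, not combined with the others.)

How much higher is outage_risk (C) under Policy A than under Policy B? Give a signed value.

Policy A (P := 34, F − 18):
  P = 34
  B = 150
  F = 102 + 3·34 − 3·150 (−18 from intervention) = -264
  R = 296 − 5·34 + 5·(-264) = -1194
  C = 242 + 34 − 150 + 5·(-1194) = -5844
Policy B (F + 11):
  P = 77
  B = 150
  F = 102 + 3·77 − 3·150 (+11 from intervention) = -106
  R = 296 − 5·77 + 5·(-106) = -619
  C = 242 + 77 − 150 + 5·(-619) = -2926
C: -5844 − (-2926) = -2918

-2918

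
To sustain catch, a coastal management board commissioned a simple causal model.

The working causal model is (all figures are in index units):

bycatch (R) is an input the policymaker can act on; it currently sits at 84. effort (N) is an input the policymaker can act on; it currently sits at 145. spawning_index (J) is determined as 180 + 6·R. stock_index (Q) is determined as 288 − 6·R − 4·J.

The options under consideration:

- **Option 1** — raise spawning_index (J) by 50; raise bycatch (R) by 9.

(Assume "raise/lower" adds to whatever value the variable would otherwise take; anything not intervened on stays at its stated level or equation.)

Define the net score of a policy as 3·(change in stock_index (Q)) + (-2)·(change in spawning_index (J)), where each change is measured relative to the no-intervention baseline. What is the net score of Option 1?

-1618

Baseline:
  R = 84
  J = 180 + 6·84 = 684
  Q = 288 − 6·84 − 4·684 = -2952
Option 1 (J + 50, R + 9):
  R = 84 + 9 = 93
  J = 180 + 6·93 (+50 from intervention) = 788
  Q = 288 − 6·93 − 4·788 = -3422
ΔQ = -3422 − (-2952) = -470; ΔJ = 788 − 684 = 104
Score = 3·(-470) + (-2)·104 = -1618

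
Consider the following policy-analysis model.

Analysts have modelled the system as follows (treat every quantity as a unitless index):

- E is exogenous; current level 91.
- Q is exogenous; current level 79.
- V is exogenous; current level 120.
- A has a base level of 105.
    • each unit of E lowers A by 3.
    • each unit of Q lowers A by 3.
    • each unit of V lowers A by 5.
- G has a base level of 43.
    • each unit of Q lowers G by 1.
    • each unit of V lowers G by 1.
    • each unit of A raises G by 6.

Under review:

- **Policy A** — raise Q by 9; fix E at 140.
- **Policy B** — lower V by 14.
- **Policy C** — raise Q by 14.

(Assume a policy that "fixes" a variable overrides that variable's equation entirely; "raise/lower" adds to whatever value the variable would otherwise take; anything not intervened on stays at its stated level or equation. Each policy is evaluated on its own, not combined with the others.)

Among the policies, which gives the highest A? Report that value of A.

Policy A (Q + 9, E := 140):
  E = 140
  Q = 79 + 9 = 88
  V = 120
  A = 105 − 3·140 − 3·88 − 5·120 = -1179
Policy B (V − 14):
  E = 91
  Q = 79
  V = 120 − 14 = 106
  A = 105 − 3·91 − 3·79 − 5·106 = -935
Policy C (Q + 14):
  E = 91
  Q = 79 + 14 = 93
  V = 120
  A = 105 − 3·91 − 3·93 − 5·120 = -1047
Comparing — Policy A: A=-1179, Policy B: A=-935, Policy C: A=-1047. Highest is -935 (Policy B).

-935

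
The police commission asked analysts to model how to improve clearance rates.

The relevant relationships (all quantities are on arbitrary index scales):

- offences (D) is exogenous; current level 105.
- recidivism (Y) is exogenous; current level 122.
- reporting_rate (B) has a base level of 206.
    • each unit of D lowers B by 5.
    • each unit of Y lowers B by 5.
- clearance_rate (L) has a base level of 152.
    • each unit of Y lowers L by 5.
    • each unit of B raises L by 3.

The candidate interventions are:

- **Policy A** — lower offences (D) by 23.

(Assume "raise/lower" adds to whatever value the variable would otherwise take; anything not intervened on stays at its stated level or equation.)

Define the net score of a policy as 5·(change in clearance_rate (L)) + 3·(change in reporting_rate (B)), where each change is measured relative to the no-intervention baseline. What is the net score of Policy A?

Baseline:
  D = 105
  Y = 122
  B = 206 − 5·105 − 5·122 = -929
  L = 152 − 5·122 + 3·(-929) = -3245
Policy A (D − 23):
  D = 105 − 23 = 82
  Y = 122
  B = 206 − 5·82 − 5·122 = -814
  L = 152 − 5·122 + 3·(-814) = -2900
ΔL = -2900 − (-3245) = 345; ΔB = -814 − (-929) = 115
Score = 5·345 + 3·115 = 2070

2070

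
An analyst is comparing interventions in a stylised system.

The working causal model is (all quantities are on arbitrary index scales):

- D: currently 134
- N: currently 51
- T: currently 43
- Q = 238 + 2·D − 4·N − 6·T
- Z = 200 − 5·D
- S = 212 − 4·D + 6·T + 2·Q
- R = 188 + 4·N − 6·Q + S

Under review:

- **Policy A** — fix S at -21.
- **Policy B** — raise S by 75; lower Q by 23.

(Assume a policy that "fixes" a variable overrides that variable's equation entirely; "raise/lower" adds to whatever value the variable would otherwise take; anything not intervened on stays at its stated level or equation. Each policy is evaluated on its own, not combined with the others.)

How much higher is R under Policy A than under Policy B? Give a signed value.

-210

Policy A (S := -21):
  D = 134
  N = 51
  T = 43
  Q = 238 + 2·134 − 4·51 − 6·43 = 44
  S = -21
  R = 188 + 4·51 − 6·44 + (-21) = 107
Policy B (S + 75, Q − 23):
  D = 134
  N = 51
  T = 43
  Q = 238 + 2·134 − 4·51 − 6·43 (−23 from intervention) = 21
  S = 212 − 4·134 + 6·43 + 2·21 (+75 from intervention) = 51
  R = 188 + 4·51 − 6·21 + 51 = 317
R: 107 − 317 = -210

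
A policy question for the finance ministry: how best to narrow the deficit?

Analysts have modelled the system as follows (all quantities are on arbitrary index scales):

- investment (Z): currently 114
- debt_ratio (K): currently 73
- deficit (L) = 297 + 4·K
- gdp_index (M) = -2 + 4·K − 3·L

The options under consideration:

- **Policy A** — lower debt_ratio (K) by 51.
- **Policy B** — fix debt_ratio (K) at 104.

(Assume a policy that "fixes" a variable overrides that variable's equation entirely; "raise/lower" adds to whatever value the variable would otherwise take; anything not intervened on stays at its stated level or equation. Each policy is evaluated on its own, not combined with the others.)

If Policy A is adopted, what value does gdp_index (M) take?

Policy A (K − 51):
  K = 73 − 51 = 22
  L = 297 + 4·22 = 385
  M = -2 + 4·22 − 3·385 = -1069

-1069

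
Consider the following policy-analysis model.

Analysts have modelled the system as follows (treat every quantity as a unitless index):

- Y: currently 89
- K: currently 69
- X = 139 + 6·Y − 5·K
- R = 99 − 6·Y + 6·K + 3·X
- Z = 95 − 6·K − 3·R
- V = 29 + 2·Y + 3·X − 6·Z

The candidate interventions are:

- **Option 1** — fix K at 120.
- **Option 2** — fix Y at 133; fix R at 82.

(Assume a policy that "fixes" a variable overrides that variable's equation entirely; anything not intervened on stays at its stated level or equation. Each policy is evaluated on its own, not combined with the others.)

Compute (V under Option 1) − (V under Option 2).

Option 1 (K := 120):
  Y = 89
  K = 120
  X = 139 + 6·89 − 5·120 = 73
  R = 99 − 6·89 + 6·120 + 3·73 = 504
  Z = 95 − 6·120 − 3·504 = -2137
  V = 29 + 2·89 + 3·73 − 6·(-2137) = 13248
Option 2 (Y := 133, R := 82):
  Y = 133
  K = 69
  X = 139 + 6·133 − 5·69 = 592
  R = 82
  Z = 95 − 6·69 − 3·82 = -565
  V = 29 + 2·133 + 3·592 − 6·(-565) = 5461
V: 13248 − 5461 = 7787

7787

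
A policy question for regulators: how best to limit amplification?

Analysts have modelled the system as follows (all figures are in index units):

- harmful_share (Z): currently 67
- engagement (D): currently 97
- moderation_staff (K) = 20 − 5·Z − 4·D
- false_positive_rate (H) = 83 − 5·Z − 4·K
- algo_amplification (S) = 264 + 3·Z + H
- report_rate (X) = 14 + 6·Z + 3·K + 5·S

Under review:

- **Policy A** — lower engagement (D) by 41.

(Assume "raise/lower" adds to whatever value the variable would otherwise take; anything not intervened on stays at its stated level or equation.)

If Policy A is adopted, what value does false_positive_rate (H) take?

Policy A (D − 41):
  Z = 67
  D = 97 − 41 = 56
  K = 20 − 5·67 − 4·56 = -539
  H = 83 − 5·67 − 4·(-539) = 1904

1904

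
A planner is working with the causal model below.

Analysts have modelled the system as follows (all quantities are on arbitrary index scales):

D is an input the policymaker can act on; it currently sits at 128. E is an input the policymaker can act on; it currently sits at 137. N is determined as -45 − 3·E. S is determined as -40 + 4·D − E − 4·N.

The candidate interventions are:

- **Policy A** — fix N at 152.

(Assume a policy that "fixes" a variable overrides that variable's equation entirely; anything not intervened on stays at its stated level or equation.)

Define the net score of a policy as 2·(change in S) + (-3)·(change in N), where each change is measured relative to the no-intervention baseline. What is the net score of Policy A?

-6688

Baseline:
  D = 128
  E = 137
  N = -45 − 3·137 = -456
  S = -40 + 4·128 − 137 − 4·(-456) = 2159
Policy A (N := 152):
  D = 128
  E = 137
  N = 152
  S = -40 + 4·128 − 137 − 4·152 = -273
ΔS = -273 − 2159 = -2432; ΔN = 152 − (-456) = 608
Score = 2·(-2432) + (-3)·608 = -6688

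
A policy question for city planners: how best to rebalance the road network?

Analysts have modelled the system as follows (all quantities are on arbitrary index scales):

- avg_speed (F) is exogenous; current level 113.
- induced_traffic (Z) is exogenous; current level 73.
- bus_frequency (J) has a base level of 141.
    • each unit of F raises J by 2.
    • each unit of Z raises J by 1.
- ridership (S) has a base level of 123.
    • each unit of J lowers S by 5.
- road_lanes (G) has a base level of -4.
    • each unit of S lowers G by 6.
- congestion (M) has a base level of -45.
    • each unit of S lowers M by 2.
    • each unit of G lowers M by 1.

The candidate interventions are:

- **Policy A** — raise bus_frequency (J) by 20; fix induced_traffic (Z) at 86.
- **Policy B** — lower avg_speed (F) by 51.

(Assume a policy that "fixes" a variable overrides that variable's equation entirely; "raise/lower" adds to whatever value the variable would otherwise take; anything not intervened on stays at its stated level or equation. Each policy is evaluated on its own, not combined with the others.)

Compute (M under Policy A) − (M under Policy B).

-2700

Policy A (J + 20, Z := 86):
  F = 113
  Z = 86
  J = 141 + 2·113 + 86 (+20 from intervention) = 473
  S = 123 − 5·473 = -2242
  G = -4 − 6·(-2242) = 13448
  M = -45 − 2·(-2242) − 13448 = -9009
Policy B (F − 51):
  F = 113 − 51 = 62
  Z = 73
  J = 141 + 2·62 + 73 = 338
  S = 123 − 5·338 = -1567
  G = -4 − 6·(-1567) = 9398
  M = -45 − 2·(-1567) − 9398 = -6309
M: -9009 − (-6309) = -2700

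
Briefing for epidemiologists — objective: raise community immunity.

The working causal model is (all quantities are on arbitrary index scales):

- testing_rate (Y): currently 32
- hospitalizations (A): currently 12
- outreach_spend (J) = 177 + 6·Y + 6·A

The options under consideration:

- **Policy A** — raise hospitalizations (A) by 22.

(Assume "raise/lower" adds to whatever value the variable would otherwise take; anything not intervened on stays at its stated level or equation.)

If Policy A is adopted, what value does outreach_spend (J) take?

573

Policy A (A + 22):
  Y = 32
  A = 12 + 22 = 34
  J = 177 + 6·32 + 6·34 = 573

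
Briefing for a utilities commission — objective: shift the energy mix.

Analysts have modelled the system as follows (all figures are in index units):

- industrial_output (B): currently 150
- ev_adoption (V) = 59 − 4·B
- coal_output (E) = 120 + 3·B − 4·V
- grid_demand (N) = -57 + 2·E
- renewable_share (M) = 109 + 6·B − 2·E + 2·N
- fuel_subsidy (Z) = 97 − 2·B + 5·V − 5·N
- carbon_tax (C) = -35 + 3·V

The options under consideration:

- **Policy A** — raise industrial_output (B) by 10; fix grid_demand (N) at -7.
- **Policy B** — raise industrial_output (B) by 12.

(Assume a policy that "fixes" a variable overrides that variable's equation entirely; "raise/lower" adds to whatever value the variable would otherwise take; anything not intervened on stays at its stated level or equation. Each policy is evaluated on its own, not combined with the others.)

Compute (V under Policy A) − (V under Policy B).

8

Policy A (B + 10, N := -7):
  B = 150 + 10 = 160
  V = 59 − 4·160 = -581
Policy B (B + 12):
  B = 150 + 12 = 162
  V = 59 − 4·162 = -589
V: -581 − (-589) = 8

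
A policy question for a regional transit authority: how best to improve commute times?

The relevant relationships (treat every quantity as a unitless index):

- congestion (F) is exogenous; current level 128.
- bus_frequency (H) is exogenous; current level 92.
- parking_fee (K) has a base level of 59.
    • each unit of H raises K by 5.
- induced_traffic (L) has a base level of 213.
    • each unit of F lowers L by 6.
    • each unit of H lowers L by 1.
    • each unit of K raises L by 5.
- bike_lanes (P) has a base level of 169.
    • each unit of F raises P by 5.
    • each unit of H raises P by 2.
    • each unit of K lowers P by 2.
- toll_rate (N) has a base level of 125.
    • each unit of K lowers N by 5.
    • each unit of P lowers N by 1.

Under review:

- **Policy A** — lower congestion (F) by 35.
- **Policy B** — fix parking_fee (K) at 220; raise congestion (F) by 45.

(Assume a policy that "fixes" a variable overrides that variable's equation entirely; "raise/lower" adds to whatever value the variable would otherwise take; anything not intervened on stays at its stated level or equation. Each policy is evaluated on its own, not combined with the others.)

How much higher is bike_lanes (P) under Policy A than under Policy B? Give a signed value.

-998

Policy A (F − 35):
  F = 128 − 35 = 93
  H = 92
  K = 59 + 5·92 = 519
  P = 169 + 5·93 + 2·92 − 2·519 = -220
Policy B (K := 220, F + 45):
  F = 128 + 45 = 173
  H = 92
  K = 220
  P = 169 + 5·173 + 2·92 − 2·220 = 778
P: -220 − 778 = -998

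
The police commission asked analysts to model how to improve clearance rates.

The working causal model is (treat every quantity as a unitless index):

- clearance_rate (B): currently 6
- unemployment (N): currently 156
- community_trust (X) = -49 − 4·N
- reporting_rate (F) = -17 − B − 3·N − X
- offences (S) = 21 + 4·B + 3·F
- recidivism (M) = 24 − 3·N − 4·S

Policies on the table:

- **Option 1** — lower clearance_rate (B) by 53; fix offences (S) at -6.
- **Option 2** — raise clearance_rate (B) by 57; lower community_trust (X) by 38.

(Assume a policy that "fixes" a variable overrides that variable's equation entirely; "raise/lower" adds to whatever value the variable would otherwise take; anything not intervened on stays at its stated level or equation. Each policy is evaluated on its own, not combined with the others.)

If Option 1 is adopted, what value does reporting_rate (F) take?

235

Option 1 (B − 53, S := -6):
  B = 6 − 53 = -47
  N = 156
  X = -49 − 4·156 = -673
  F = -17 − (-47) − 3·156 − (-673) = 235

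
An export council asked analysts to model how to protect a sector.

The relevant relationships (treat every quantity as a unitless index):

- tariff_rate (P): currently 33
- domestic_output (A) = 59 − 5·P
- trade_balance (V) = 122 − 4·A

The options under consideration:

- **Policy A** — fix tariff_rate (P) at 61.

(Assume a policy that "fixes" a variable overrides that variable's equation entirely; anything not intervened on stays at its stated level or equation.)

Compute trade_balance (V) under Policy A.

1106

Policy A (P := 61):
  P = 61
  A = 59 − 5·61 = -246
  V = 122 − 4·(-246) = 1106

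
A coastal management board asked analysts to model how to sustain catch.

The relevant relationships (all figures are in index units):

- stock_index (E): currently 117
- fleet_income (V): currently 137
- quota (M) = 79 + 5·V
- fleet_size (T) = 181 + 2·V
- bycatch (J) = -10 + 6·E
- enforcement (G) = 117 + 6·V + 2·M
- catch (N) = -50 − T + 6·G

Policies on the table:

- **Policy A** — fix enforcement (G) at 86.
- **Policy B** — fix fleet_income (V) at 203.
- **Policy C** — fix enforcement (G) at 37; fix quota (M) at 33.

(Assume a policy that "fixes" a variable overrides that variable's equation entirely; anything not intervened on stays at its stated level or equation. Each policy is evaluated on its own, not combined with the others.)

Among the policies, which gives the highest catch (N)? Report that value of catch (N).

Policy A (G := 86):
  V = 137
  M = 79 + 5·137 = 764
  T = 181 + 2·137 = 455
  G = 86
  N = -50 − 455 + 6·86 = 11
Policy B (V := 203):
  V = 203
  M = 79 + 5·203 = 1094
  T = 181 + 2·203 = 587
  G = 117 + 6·203 + 2·1094 = 3523
  N = -50 − 587 + 6·3523 = 20501
Policy C (G := 37, M := 33):
  V = 137
  M = 33
  T = 181 + 2·137 = 455
  G = 37
  N = -50 − 455 + 6·37 = -283
Comparing — Policy A: N=11, Policy B: N=20501, Policy C: N=-283. Highest is 20501 (Policy B).

20501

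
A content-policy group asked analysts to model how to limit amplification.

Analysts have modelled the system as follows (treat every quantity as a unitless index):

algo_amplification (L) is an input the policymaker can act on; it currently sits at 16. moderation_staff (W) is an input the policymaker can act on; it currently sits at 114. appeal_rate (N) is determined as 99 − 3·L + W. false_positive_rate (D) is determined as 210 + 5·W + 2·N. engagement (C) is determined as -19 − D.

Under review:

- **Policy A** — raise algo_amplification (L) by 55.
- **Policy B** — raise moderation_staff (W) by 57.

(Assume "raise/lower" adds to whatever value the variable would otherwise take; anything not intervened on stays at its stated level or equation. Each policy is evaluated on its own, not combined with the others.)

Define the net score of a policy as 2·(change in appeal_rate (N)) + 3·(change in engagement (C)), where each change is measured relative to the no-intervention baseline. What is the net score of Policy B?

Baseline:
  L = 16
  W = 114
  N = 99 − 3·16 + 114 = 165
  D = 210 + 5·114 + 2·165 = 1110
  C = -19 − 1110 = -1129
Policy B (W + 57):
  L = 16
  W = 114 + 57 = 171
  N = 99 − 3·16 + 171 = 222
  D = 210 + 5·171 + 2·222 = 1509
  C = -19 − 1509 = -1528
ΔN = 222 − 165 = 57; ΔC = -1528 − (-1129) = -399
Score = 2·57 + 3·(-399) = -1083

-1083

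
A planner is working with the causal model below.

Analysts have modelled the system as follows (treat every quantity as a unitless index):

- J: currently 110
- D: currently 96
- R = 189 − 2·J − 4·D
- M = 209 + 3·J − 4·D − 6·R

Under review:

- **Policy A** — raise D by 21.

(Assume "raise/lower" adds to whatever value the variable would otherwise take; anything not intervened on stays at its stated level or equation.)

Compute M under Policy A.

3065

Policy A (D + 21):
  J = 110
  D = 96 + 21 = 117
  R = 189 − 2·110 − 4·117 = -499
  M = 209 + 3·110 − 4·117 − 6·(-499) = 3065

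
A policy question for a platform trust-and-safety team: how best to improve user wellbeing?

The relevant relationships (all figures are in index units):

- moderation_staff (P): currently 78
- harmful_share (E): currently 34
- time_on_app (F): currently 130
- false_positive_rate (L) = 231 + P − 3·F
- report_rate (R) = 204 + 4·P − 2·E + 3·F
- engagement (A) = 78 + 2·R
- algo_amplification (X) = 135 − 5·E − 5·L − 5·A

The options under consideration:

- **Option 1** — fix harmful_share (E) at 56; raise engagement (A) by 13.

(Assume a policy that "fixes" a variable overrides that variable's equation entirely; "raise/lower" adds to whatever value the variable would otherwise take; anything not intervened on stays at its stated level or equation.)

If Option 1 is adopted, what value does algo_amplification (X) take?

-8135

Option 1 (E := 56, A + 13):
  P = 78
  E = 56
  F = 130
  L = 231 + 78 − 3·130 = -81
  R = 204 + 4·78 − 2·56 + 3·130 = 794
  A = 78 + 2·794 (+13 from intervention) = 1679
  X = 135 − 5·56 − 5·(-81) − 5·1679 = -8135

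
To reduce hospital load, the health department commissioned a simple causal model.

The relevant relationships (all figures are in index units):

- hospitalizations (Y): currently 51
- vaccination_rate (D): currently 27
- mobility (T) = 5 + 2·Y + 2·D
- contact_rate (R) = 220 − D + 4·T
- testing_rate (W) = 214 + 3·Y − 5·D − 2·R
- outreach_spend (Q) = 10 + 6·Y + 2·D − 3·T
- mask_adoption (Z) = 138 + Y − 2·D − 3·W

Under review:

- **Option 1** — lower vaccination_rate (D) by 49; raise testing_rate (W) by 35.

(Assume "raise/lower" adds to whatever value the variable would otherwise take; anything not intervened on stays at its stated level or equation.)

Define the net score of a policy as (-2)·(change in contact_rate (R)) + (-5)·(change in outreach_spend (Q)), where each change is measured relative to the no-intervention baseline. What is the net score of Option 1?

-294

Baseline:
  Y = 51
  D = 27
  T = 5 + 2·51 + 2·27 = 161
  R = 220 − 27 + 4·161 = 837
  Q = 10 + 6·51 + 2·27 − 3·161 = -113
Option 1 (D − 49, W + 35):
  Y = 51
  D = 27 − 49 = -22
  T = 5 + 2·51 + 2·(-22) = 63
  R = 220 − (-22) + 4·63 = 494
  Q = 10 + 6·51 + 2·(-22) − 3·63 = 83
ΔR = 494 − 837 = -343; ΔQ = 83 − (-113) = 196
Score = (-2)·(-343) + (-5)·196 = -294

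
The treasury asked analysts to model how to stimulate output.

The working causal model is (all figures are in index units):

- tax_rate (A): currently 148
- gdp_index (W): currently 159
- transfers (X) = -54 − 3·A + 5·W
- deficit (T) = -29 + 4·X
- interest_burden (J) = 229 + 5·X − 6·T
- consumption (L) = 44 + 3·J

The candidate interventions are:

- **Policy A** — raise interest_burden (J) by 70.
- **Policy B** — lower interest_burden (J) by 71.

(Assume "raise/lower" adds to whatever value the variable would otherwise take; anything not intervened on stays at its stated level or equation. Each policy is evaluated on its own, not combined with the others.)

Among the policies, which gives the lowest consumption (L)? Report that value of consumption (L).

-15889

Policy A (J + 70):
  A = 148
  W = 159
  X = -54 − 3·148 + 5·159 = 297
  T = -29 + 4·297 = 1159
  J = 229 + 5·297 − 6·1159 (+70 from intervention) = -5170
  L = 44 + 3·(-5170) = -15466
Policy B (J − 71):
  A = 148
  W = 159
  X = -54 − 3·148 + 5·159 = 297
  T = -29 + 4·297 = 1159
  J = 229 + 5·297 − 6·1159 (−71 from intervention) = -5311
  L = 44 + 3·(-5311) = -15889
Comparing — Policy A: L=-15466, Policy B: L=-15889. Lowest is -15889 (Policy B).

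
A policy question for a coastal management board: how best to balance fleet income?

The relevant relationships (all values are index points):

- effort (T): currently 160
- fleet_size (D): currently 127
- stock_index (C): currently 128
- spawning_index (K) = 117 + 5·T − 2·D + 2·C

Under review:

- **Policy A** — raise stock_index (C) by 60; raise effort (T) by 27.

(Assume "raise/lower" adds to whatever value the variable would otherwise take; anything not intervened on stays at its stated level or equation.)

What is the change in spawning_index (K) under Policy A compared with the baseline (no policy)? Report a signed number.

255

Baseline:
  T = 160
  D = 127
  C = 128
  K = 117 + 5·160 − 2·127 + 2·128 = 919
Policy A (C + 60, T + 27):
  T = 160 + 27 = 187
  D = 127
  C = 128 + 60 = 188
  K = 117 + 5·187 − 2·127 + 2·188 = 1174
Change in K: 1174 − 919 = 255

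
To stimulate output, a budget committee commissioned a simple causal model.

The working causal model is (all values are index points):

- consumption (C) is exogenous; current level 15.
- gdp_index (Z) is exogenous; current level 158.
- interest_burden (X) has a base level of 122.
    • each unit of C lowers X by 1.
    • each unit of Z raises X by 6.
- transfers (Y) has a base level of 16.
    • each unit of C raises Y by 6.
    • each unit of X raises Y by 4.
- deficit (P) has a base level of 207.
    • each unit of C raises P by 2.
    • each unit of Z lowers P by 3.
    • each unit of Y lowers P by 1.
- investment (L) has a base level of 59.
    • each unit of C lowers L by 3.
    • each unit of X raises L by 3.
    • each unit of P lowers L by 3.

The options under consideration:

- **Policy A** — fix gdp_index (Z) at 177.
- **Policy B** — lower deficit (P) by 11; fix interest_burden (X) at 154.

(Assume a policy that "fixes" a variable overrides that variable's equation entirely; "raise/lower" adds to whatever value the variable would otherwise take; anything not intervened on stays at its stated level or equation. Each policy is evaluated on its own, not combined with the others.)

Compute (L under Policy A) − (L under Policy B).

15363

Policy A (Z := 177):
  C = 15
  Z = 177
  X = 122 − 15 + 6·177 = 1169
  Y = 16 + 6·15 + 4·1169 = 4782
  P = 207 + 2·15 − 3·177 − 4782 = -5076
  L = 59 − 3·15 + 3·1169 − 3·(-5076) = 18749
Policy B (P − 11, X := 154):
  C = 15
  Z = 158
  X = 154
  Y = 16 + 6·15 + 4·154 = 722
  P = 207 + 2·15 − 3·158 − 722 (−11 from intervention) = -970
  L = 59 − 3·15 + 3·154 − 3·(-970) = 3386
L: 18749 − 3386 = 15363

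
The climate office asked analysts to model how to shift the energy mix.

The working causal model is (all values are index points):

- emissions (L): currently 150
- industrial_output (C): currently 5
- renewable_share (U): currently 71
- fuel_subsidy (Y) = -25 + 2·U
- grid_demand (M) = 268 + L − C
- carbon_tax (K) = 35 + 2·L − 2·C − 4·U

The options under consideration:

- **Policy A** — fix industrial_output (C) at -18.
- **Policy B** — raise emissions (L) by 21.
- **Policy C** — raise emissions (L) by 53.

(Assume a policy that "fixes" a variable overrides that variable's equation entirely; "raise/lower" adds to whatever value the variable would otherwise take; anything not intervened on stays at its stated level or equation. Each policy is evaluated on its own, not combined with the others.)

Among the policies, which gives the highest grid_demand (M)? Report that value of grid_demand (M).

466

Policy A (C := -18):
  L = 150
  C = -18
  M = 268 + 150 − (-18) = 436
Policy B (L + 21):
  L = 150 + 21 = 171
  C = 5
  M = 268 + 171 − 5 = 434
Policy C (L + 53):
  L = 150 + 53 = 203
  C = 5
  M = 268 + 203 − 5 = 466
Comparing — Policy A: M=436, Policy B: M=434, Policy C: M=466. Highest is 466 (Policy C).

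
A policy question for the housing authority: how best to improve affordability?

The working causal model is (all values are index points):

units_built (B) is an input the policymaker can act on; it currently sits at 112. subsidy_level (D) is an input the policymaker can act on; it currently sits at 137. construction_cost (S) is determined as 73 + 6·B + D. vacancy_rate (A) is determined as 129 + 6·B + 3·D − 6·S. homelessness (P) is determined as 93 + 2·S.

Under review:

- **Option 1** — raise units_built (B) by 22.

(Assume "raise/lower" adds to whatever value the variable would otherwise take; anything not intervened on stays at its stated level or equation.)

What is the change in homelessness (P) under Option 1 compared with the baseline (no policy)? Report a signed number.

264

Baseline:
  B = 112
  D = 137
  S = 73 + 6·112 + 137 = 882
  P = 93 + 2·882 = 1857
Option 1 (B + 22):
  B = 112 + 22 = 134
  D = 137
  S = 73 + 6·134 + 137 = 1014
  P = 93 + 2·1014 = 2121
Change in P: 2121 − 1857 = 264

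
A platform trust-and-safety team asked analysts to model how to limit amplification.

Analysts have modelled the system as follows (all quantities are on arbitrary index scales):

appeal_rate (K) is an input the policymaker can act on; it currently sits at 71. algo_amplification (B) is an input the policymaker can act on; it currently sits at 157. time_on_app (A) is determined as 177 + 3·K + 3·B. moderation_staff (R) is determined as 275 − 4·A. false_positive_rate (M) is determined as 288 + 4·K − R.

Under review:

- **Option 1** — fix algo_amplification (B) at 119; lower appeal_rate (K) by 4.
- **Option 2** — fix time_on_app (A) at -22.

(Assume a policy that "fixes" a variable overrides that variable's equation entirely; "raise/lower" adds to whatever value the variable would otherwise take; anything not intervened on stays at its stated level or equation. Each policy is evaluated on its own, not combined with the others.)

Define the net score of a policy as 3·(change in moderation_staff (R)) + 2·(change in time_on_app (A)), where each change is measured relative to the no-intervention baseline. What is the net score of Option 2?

8830

Baseline:
  K = 71
  B = 157
  A = 177 + 3·71 + 3·157 = 861
  R = 275 − 4·861 = -3169
Option 2 (A := -22):
  K = 71
  B = 157
  A = -22
  R = 275 − 4·(-22) = 363
ΔR = 363 − (-3169) = 3532; ΔA = -22 − 861 = -883
Score = 3·3532 + 2·(-883) = 8830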